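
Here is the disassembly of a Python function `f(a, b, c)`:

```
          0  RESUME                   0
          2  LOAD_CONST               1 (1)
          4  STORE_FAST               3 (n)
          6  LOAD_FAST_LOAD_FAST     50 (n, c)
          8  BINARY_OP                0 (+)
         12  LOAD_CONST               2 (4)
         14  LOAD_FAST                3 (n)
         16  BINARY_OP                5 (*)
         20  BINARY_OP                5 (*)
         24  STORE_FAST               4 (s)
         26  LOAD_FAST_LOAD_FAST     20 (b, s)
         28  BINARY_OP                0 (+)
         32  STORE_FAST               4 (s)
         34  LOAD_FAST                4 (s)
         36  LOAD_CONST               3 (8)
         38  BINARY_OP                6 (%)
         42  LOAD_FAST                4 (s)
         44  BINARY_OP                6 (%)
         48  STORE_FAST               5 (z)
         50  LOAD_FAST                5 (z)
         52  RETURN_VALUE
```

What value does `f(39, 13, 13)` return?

LOAD_CONST → push 1. Stack: [1]
STORE_FAST n → n=1. Stack: []
LOAD_FAST_LOAD_FAST n,c → push 1,13. Stack: [1, 13]
BINARY_OP + → 1 + 13 = 14. Stack: [14]
LOAD_CONST → push 4. Stack: [14, 4]
LOAD_FAST n → push 1. Stack: [14, 4, 1]
BINARY_OP * → 4 * 1 = 4. Stack: [14, 4]
BINARY_OP * → 14 * 4 = 56. Stack: [56]
STORE_FAST s → s=56. Stack: []
LOAD_FAST_LOAD_FAST b,s → push 13,56. Stack: [13, 56]
BINARY_OP + → 13 + 56 = 69. Stack: [69]
STORE_FAST s → s=69. Stack: []
LOAD_FAST s → push 69. Stack: [69]
LOAD_CONST → push 8. Stack: [69, 8]
BINARY_OP % → 69 % 8 = 5. Stack: [5]
LOAD_FAST s → push 69. Stack: [5, 69]
BINARY_OP % → 5 % 69 = 5. Stack: [5]
STORE_FAST z → z=5. Stack: []
LOAD_FAST z → push 5. Stack: [5]
RETURN_VALUE → return 5.

5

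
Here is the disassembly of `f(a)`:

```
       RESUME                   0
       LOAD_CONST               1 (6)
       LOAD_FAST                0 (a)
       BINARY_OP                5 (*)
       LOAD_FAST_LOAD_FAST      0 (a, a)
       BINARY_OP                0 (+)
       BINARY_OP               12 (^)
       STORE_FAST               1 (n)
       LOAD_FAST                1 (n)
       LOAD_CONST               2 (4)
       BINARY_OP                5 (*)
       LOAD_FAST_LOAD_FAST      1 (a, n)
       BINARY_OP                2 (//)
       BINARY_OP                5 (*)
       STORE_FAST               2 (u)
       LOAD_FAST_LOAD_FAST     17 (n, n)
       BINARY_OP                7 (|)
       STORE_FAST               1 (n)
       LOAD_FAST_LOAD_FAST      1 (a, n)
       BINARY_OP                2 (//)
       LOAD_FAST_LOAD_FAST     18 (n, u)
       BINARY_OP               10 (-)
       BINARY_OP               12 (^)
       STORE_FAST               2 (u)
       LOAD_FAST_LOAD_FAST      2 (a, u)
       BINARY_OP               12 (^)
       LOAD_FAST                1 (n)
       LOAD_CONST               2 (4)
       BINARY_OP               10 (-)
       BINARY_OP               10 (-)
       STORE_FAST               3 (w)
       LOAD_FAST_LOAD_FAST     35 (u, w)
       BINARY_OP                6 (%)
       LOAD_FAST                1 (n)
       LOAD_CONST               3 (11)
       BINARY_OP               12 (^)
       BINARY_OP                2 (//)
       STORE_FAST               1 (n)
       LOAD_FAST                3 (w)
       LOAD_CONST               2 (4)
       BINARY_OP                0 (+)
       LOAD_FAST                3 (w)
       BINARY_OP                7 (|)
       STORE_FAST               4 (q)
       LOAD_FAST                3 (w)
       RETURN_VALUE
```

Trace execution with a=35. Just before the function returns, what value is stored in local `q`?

LOAD_CONST → push 6. Stack: [6]
LOAD_FAST a → push 35. Stack: [6, 35]
BINARY_OP * → 6 * 35 = 210. Stack: [210]
LOAD_FAST_LOAD_FAST a,a → push 35,35. Stack: [210, 35, 35]
BINARY_OP + → 35 + 35 = 70. Stack: [210, 70]
BINARY_OP ^ → 210 ^ 70 = 148. Stack: [148]
STORE_FAST n → n=148. Stack: []
LOAD_FAST n → push 148. Stack: [148]
LOAD_CONST → push 4. Stack: [148, 4]
BINARY_OP * → 148 * 4 = 592. Stack: [592]
LOAD_FAST_LOAD_FAST a,n → push 35,148. Stack: [592, 35, 148]
BINARY_OP // → 35 // 148 = 0. Stack: [592, 0]
BINARY_OP * → 592 * 0 = 0. Stack: [0]
STORE_FAST u → u=0. Stack: []
LOAD_FAST_LOAD_FAST n,n → push 148,148. Stack: [148, 148]
BINARY_OP | → 148 | 148 = 148. Stack: [148]
STORE_FAST n → n=148. Stack: []
LOAD_FAST_LOAD_FAST a,n → push 35,148. Stack: [35, 148]
BINARY_OP // → 35 // 148 = 0. Stack: [0]
LOAD_FAST_LOAD_FAST n,u → push 148,0. Stack: [0, 148, 0]
BINARY_OP - → 148 - 0 = 148. Stack: [0, 148]
BINARY_OP ^ → 0 ^ 148 = 148. Stack: [148]
STORE_FAST u → u=148. Stack: []
LOAD_FAST_LOAD_FAST a,u → push 35,148. Stack: [35, 148]
BINARY_OP ^ → 35 ^ 148 = 183. Stack: [183]
LOAD_FAST n → push 148. Stack: [183, 148]
LOAD_CONST → push 4. Stack: [183, 148, 4]
BINARY_OP - → 148 - 4 = 144. Stack: [183, 144]
BINARY_OP - → 183 - 144 = 39. Stack: [39]
STORE_FAST w → w=39. Stack: []
LOAD_FAST_LOAD_FAST u,w → push 148,39. Stack: [148, 39]
BINARY_OP % → 148 % 39 = 31. Stack: [31]
LOAD_FAST n → push 148. Stack: [31, 148]
LOAD_CONST → push 11. Stack: [31, 148, 11]
BINARY_OP ^ → 148 ^ 11 = 159. Stack: [31, 159]
BINARY_OP // → 31 // 159 = 0. Stack: [0]
STORE_FAST n → n=0. Stack: []
LOAD_FAST w → push 39. Stack: [39]
LOAD_CONST → push 4. Stack: [39, 4]
BINARY_OP + → 39 + 4 = 43. Stack: [43]
LOAD_FAST w → push 39. Stack: [43, 39]
BINARY_OP | → 43 | 39 = 47. Stack: [47]
STORE_FAST q → q=47. Stack: []
LOAD_FAST w → push 39. Stack: [39]
RETURN_VALUE → return 39.

47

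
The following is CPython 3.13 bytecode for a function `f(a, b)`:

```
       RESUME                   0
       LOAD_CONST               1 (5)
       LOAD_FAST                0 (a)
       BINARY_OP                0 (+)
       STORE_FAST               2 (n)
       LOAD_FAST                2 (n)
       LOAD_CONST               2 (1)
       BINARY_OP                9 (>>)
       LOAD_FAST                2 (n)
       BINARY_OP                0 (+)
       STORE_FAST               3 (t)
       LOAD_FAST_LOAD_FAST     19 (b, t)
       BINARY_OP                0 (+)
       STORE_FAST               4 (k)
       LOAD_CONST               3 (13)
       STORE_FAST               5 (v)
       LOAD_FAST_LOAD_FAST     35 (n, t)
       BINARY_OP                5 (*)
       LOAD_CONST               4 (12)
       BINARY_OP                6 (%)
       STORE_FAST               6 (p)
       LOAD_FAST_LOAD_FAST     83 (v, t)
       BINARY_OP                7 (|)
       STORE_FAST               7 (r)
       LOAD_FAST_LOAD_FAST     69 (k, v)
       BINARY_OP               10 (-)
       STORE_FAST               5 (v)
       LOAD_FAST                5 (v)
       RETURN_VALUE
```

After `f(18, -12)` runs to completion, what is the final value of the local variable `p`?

LOAD_CONST → push 5. Stack: [5]
LOAD_FAST a → push 18. Stack: [5, 18]
BINARY_OP + → 5 + 18 = 23. Stack: [23]
STORE_FAST n → n=23. Stack: []
LOAD_FAST n → push 23. Stack: [23]
LOAD_CONST → push 1. Stack: [23, 1]
BINARY_OP >> → 23 >> 1 = 11. Stack: [11]
LOAD_FAST n → push 23. Stack: [11, 23]
BINARY_OP + → 11 + 23 = 34. Stack: [34]
STORE_FAST t → t=34. Stack: []
LOAD_FAST_LOAD_FAST b,t → push -12,34. Stack: [-12, 34]
BINARY_OP + → -12 + 34 = 22. Stack: [22]
STORE_FAST k → k=22. Stack: []
LOAD_CONST → push 13. Stack: [13]
STORE_FAST v → v=13. Stack: []
LOAD_FAST_LOAD_FAST n,t → push 23,34. Stack: [23, 34]
BINARY_OP * → 23 * 34 = 782. Stack: [782]
LOAD_CONST → push 12. Stack: [782, 12]
BINARY_OP % → 782 % 12 = 2. Stack: [2]
STORE_FAST p → p=2. Stack: []
LOAD_FAST_LOAD_FAST v,t → push 13,34. Stack: [13, 34]
BINARY_OP | → 13 | 34 = 47. Stack: [47]
STORE_FAST r → r=47. Stack: []
LOAD_FAST_LOAD_FAST k,v → push 22,13. Stack: [22, 13]
BINARY_OP - → 22 - 13 = 9. Stack: [9]
STORE_FAST v → v=9. Stack: []
LOAD_FAST v → push 9. Stack: [9]
RETURN_VALUE → return 9.

2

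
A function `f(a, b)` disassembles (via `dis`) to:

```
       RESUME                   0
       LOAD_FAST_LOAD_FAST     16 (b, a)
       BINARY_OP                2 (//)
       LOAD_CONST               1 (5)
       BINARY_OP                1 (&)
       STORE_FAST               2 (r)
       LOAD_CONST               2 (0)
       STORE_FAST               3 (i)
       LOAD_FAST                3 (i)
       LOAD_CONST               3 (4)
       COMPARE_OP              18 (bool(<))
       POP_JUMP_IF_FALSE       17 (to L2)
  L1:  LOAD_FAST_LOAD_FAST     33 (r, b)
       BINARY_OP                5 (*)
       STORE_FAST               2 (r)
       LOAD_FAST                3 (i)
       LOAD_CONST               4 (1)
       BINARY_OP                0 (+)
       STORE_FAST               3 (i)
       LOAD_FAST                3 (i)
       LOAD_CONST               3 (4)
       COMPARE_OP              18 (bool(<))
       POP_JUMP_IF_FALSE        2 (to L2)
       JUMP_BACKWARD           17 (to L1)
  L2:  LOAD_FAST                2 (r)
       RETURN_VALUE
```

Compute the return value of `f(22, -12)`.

LOAD_FAST_LOAD_FAST b,a → push -12,22. Stack: [-12, 22]
BINARY_OP // → -12 // 22 = -1. Stack: [-1]
LOAD_CONST → push 5. Stack: [-1, 5]
BINARY_OP & → -1 & 5 = 5. Stack: [5]
STORE_FAST r → r=5. Stack: []
LOAD_CONST → push 0. Stack: [0]
STORE_FAST i → i=0. Stack: []
LOAD_FAST i → push 0. Stack: [0]
LOAD_CONST → push 4. Stack: [0, 4]
COMPARE_OP bool(<) → 0 vs 4 = True. Stack: [True]
POP_JUMP_IF_FALSE → pop True; no jump. Stack: []
LOAD_FAST_LOAD_FAST r,b → push 5,-12. Stack: [5, -12]
BINARY_OP * → 5 * -12 = -60. Stack: [-60]
STORE_FAST r → r=-60. Stack: []
LOAD_FAST i → push 0. Stack: [0]
LOAD_CONST → push 1. Stack: [0, 1]
BINARY_OP + → 0 + 1 = 1. Stack: [1]
STORE_FAST i → i=1. Stack: []
LOAD_FAST i → push 1. Stack: [1]
LOAD_CONST → push 4. Stack: [1, 4]
COMPARE_OP bool(<) → 1 vs 4 = True. Stack: [True]
POP_JUMP_IF_FALSE → pop True; no jump. Stack: []
LOAD_FAST_LOAD_FAST r,b → push -60,-12. Stack: [-60, -12]
BINARY_OP * → -60 * -12 = 720. Stack: [720]
STORE_FAST r → r=720. Stack: []
LOAD_FAST i → push 1. Stack: [1]
LOAD_CONST → push 1. Stack: [1, 1]
BINARY_OP + → 1 + 1 = 2. Stack: [2]
STORE_FAST i → i=2. Stack: []
LOAD_FAST i → push 2. Stack: [2]
LOAD_CONST → push 4. Stack: [2, 4]
COMPARE_OP bool(<) → 2 vs 4 = True. Stack: [True]
POP_JUMP_IF_FALSE → pop True; no jump. Stack: []
LOAD_FAST_LOAD_FAST r,b → push 720,-12. Stack: [720, -12]
BINARY_OP * → 720 * -12 = -8640. Stack: [-8640]
STORE_FAST r → r=-8640. Stack: []
LOAD_FAST i → push 2. Stack: [2]
LOAD_CONST → push 1. Stack: [2, 1]
BINARY_OP + → 2 + 1 = 3. Stack: [3]
STORE_FAST i → i=3. Stack: []
LOAD_FAST i → push 3. Stack: [3]
LOAD_CONST → push 4. Stack: [3, 4]
COMPARE_OP bool(<) → 3 vs 4 = True. Stack: [True]
POP_JUMP_IF_FALSE → pop True; no jump. Stack: []
LOAD_FAST_LOAD_FAST r,b → push -8640,-12. Stack: [-8640, -12]
BINARY_OP * → -8640 * -12 = 103680. Stack: [103680]
STORE_FAST r → r=103680. Stack: []
LOAD_FAST i → push 3. Stack: [3]
LOAD_CONST → push 1. Stack: [3, 1]
BINARY_OP + → 3 + 1 = 4. Stack: [4]
STORE_FAST i → i=4. Stack: []
LOAD_FAST i → push 4. Stack: [4]
LOAD_CONST → push 4. Stack: [4, 4]
COMPARE_OP bool(<) → 4 vs 4 = False. Stack: [False]
POP_JUMP_IF_FALSE → pop False; jump. Stack: []
LOAD_FAST r → push 103680. Stack: [103680]
RETURN_VALUE → return 103680.

103680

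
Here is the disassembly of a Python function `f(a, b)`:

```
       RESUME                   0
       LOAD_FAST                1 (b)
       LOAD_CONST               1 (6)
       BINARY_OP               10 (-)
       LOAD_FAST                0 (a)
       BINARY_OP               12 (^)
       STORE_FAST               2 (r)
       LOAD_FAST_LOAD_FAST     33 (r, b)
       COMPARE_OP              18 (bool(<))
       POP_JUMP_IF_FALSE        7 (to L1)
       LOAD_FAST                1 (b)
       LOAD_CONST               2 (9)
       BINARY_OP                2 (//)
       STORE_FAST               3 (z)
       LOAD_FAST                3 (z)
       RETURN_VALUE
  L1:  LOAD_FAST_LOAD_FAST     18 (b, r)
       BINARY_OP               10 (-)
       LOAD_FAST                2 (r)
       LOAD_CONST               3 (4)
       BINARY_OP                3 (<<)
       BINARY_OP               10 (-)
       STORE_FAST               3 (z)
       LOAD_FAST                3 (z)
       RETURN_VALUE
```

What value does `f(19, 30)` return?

3

LOAD_FAST b → push 30. Stack: [30]
LOAD_CONST → push 6. Stack: [30, 6]
BINARY_OP - → 30 - 6 = 24. Stack: [24]
LOAD_FAST a → push 19. Stack: [24, 19]
BINARY_OP ^ → 24 ^ 19 = 11. Stack: [11]
STORE_FAST r → r=11. Stack: []
LOAD_FAST_LOAD_FAST r,b → push 11,30. Stack: [11, 30]
COMPARE_OP bool(<) → 11 vs 30 = True. Stack: [True]
POP_JUMP_IF_FALSE → pop True; no jump. Stack: []
LOAD_FAST b → push 30. Stack: [30]
LOAD_CONST → push 9. Stack: [30, 9]
BINARY_OP // → 30 // 9 = 3. Stack: [3]
STORE_FAST z → z=3. Stack: []
LOAD_FAST z → push 3. Stack: [3]
RETURN_VALUE → return 3.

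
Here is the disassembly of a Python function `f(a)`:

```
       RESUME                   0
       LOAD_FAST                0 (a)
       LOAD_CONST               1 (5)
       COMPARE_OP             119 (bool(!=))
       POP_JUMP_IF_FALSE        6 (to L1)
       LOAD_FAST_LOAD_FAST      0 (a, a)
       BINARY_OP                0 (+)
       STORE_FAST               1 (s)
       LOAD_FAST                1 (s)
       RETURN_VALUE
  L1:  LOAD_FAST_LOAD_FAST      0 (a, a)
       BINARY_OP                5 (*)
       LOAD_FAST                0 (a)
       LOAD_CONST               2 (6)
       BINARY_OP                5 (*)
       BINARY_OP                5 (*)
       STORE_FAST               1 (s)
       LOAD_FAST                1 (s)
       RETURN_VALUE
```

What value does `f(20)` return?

LOAD_FAST a → push 20. Stack: [20]
LOAD_CONST → push 5. Stack: [20, 5]
COMPARE_OP bool(!=) → 20 vs 5 = True. Stack: [True]
POP_JUMP_IF_FALSE → pop True; no jump. Stack: []
LOAD_FAST_LOAD_FAST a,a → push 20,20. Stack: [20, 20]
BINARY_OP + → 20 + 20 = 40. Stack: [40]
STORE_FAST s → s=40. Stack: []
LOAD_FAST s → push 40. Stack: [40]
RETURN_VALUE → return 40.

40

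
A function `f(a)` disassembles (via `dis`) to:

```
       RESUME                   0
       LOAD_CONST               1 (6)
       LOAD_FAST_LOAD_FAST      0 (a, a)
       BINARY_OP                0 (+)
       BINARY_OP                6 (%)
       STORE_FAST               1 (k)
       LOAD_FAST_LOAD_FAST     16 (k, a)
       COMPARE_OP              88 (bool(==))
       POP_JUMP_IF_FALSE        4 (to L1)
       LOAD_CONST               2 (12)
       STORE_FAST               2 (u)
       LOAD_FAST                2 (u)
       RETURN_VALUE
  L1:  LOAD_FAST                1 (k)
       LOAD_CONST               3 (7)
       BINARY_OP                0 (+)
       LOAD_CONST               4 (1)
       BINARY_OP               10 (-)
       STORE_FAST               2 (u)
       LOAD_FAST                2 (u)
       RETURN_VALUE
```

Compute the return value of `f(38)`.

12

LOAD_CONST → push 6. Stack: [6]
LOAD_FAST_LOAD_FAST a,a → push 38,38. Stack: [6, 38, 38]
BINARY_OP + → 38 + 38 = 76. Stack: [6, 76]
BINARY_OP % → 6 % 76 = 6. Stack: [6]
STORE_FAST k → k=6. Stack: []
LOAD_FAST_LOAD_FAST k,a → push 6,38. Stack: [6, 38]
COMPARE_OP bool(==) → 6 vs 38 = False. Stack: [False]
POP_JUMP_IF_FALSE → pop False; jump. Stack: []
LOAD_FAST k → push 6. Stack: [6]
LOAD_CONST → push 7. Stack: [6, 7]
BINARY_OP + → 6 + 7 = 13. Stack: [13]
LOAD_CONST → push 1. Stack: [13, 1]
BINARY_OP - → 13 - 1 = 12. Stack: [12]
STORE_FAST u → u=12. Stack: []
LOAD_FAST u → push 12. Stack: [12]
RETURN_VALUE → return 12.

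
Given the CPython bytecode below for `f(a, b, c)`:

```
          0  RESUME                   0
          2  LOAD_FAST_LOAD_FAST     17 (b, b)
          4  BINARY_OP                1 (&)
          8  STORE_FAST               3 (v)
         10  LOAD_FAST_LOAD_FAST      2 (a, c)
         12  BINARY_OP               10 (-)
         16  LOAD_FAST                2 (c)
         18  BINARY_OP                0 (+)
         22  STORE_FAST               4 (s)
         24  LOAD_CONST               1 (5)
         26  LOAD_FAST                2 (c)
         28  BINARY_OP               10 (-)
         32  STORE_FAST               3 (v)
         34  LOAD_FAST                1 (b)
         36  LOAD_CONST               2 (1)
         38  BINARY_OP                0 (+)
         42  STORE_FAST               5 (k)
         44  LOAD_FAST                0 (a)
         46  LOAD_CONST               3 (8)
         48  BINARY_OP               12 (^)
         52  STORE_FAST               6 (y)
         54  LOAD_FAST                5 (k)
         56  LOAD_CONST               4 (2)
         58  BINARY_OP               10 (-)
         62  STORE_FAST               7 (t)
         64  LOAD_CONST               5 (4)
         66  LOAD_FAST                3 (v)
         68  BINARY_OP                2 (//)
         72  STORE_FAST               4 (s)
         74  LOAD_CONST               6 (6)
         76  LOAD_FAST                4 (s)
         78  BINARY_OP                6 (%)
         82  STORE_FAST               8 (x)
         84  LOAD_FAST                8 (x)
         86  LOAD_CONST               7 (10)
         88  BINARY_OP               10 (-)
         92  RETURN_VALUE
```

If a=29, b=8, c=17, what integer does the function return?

LOAD_FAST_LOAD_FAST b,b → push 8,8. Stack: [8, 8]
BINARY_OP & → 8 & 8 = 8. Stack: [8]
STORE_FAST v → v=8. Stack: []
LOAD_FAST_LOAD_FAST a,c → push 29,17. Stack: [29, 17]
BINARY_OP - → 29 - 17 = 12. Stack: [12]
LOAD_FAST c → push 17. Stack: [12, 17]
BINARY_OP + → 12 + 17 = 29. Stack: [29]
STORE_FAST s → s=29. Stack: []
LOAD_CONST → push 5. Stack: [5]
LOAD_FAST c → push 17. Stack: [5, 17]
BINARY_OP - → 5 - 17 = -12. Stack: [-12]
STORE_FAST v → v=-12. Stack: []
LOAD_FAST b → push 8. Stack: [8]
LOAD_CONST → push 1. Stack: [8, 1]
BINARY_OP + → 8 + 1 = 9. Stack: [9]
STORE_FAST k → k=9. Stack: []
LOAD_FAST a → push 29. Stack: [29]
LOAD_CONST → push 8. Stack: [29, 8]
BINARY_OP ^ → 29 ^ 8 = 21. Stack: [21]
STORE_FAST y → y=21. Stack: []
LOAD_FAST k → push 9. Stack: [9]
LOAD_CONST → push 2. Stack: [9, 2]
BINARY_OP - → 9 - 2 = 7. Stack: [7]
STORE_FAST t → t=7. Stack: []
LOAD_CONST → push 4. Stack: [4]
LOAD_FAST v → push -12. Stack: [4, -12]
BINARY_OP // → 4 // -12 = -1. Stack: [-1]
STORE_FAST s → s=-1. Stack: []
LOAD_CONST → push 6. Stack: [6]
LOAD_FAST s → push -1. Stack: [6, -1]
BINARY_OP % → 6 % -1 = 0. Stack: [0]
STORE_FAST x → x=0. Stack: []
LOAD_FAST x → push 0. Stack: [0]
LOAD_CONST → push 10. Stack: [0, 10]
BINARY_OP - → 0 - 10 = -10. Stack: [-10]
RETURN_VALUE → return -10.

-10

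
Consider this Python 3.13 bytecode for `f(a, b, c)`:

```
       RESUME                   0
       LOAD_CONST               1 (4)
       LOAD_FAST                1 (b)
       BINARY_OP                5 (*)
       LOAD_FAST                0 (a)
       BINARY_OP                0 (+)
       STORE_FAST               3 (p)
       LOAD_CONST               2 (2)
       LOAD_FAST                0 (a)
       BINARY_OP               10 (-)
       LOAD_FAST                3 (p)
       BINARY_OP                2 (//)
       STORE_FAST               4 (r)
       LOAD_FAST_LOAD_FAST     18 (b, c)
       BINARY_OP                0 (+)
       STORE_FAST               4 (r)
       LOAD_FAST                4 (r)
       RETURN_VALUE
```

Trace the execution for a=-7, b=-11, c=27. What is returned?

16

LOAD_CONST → push 4. Stack: [4]
LOAD_FAST b → push -11. Stack: [4, -11]
BINARY_OP * → 4 * -11 = -44. Stack: [-44]
LOAD_FAST a → push -7. Stack: [-44, -7]
BINARY_OP + → -44 + -7 = -51. Stack: [-51]
STORE_FAST p → p=-51. Stack: []
LOAD_CONST → push 2. Stack: [2]
LOAD_FAST a → push -7. Stack: [2, -7]
BINARY_OP - → 2 - -7 = 9. Stack: [9]
LOAD_FAST p → push -51. Stack: [9, -51]
BINARY_OP // → 9 // -51 = -1. Stack: [-1]
STORE_FAST r → r=-1. Stack: []
LOAD_FAST_LOAD_FAST b,c → push -11,27. Stack: [-11, 27]
BINARY_OP + → -11 + 27 = 16. Stack: [16]
STORE_FAST r → r=16. Stack: []
LOAD_FAST r → push 16. Stack: [16]
RETURN_VALUE → return 16.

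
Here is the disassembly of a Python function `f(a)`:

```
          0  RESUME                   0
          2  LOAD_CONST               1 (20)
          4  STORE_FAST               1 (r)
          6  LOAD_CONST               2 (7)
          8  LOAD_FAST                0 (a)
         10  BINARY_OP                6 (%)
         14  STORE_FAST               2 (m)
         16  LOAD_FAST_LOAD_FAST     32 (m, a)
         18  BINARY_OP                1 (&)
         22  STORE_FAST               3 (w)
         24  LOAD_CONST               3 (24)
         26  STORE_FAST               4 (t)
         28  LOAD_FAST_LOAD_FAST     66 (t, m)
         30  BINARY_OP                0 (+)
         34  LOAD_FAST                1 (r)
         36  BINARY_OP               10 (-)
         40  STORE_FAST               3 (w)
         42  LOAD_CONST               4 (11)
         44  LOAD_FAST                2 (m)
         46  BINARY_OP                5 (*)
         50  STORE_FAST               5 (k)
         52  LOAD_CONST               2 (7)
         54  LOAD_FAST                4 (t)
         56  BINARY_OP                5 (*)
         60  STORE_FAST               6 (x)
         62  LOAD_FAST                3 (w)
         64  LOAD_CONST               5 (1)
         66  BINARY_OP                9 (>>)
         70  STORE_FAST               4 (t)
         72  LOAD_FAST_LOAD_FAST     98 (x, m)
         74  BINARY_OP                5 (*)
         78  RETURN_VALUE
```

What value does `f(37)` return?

LOAD_CONST → push 20. Stack: [20]
STORE_FAST r → r=20. Stack: []
LOAD_CONST → push 7. Stack: [7]
LOAD_FAST a → push 37. Stack: [7, 37]
BINARY_OP % → 7 % 37 = 7. Stack: [7]
STORE_FAST m → m=7. Stack: []
LOAD_FAST_LOAD_FAST m,a → push 7,37. Stack: [7, 37]
BINARY_OP & → 7 & 37 = 5. Stack: [5]
STORE_FAST w → w=5. Stack: []
LOAD_CONST → push 24. Stack: [24]
STORE_FAST t → t=24. Stack: []
LOAD_FAST_LOAD_FAST t,m → push 24,7. Stack: [24, 7]
BINARY_OP + → 24 + 7 = 31. Stack: [31]
LOAD_FAST r → push 20. Stack: [31, 20]
BINARY_OP - → 31 - 20 = 11. Stack: [11]
STORE_FAST w → w=11. Stack: []
LOAD_CONST → push 11. Stack: [11]
LOAD_FAST m → push 7. Stack: [11, 7]
BINARY_OP * → 11 * 7 = 77. Stack: [77]
STORE_FAST k → k=77. Stack: []
LOAD_CONST → push 7. Stack: [7]
LOAD_FAST t → push 24. Stack: [7, 24]
BINARY_OP * → 7 * 24 = 168. Stack: [168]
STORE_FAST x → x=168. Stack: []
LOAD_FAST w → push 11. Stack: [11]
LOAD_CONST → push 1. Stack: [11, 1]
BINARY_OP >> → 11 >> 1 = 5. Stack: [5]
STORE_FAST t → t=5. Stack: []
LOAD_FAST_LOAD_FAST x,m → push 168,7. Stack: [168, 7]
BINARY_OP * → 168 * 7 = 1176. Stack: [1176]
RETURN_VALUE → return 1176.

1176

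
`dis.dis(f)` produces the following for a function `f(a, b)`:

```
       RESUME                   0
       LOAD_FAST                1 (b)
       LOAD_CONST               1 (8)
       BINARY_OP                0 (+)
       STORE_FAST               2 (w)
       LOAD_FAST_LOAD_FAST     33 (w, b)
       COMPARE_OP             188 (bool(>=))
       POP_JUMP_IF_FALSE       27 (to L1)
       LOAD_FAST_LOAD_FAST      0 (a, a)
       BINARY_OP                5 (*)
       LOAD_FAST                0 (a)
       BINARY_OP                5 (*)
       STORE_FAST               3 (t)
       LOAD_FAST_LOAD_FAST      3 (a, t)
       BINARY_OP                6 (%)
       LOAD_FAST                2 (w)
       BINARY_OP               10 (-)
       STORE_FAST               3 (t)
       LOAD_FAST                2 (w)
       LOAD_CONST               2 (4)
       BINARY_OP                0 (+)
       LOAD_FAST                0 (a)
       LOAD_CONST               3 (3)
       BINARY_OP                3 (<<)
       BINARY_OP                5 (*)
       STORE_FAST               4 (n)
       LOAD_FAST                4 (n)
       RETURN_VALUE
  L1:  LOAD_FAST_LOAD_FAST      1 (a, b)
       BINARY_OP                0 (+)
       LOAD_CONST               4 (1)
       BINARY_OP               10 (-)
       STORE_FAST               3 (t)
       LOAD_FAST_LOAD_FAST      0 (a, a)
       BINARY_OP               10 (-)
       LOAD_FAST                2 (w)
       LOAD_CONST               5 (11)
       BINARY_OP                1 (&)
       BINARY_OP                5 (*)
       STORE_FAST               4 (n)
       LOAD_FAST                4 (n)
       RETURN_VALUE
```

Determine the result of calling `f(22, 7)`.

3344

LOAD_FAST b → push 7. Stack: [7]
LOAD_CONST → push 8. Stack: [7, 8]
BINARY_OP + → 7 + 8 = 15. Stack: [15]
STORE_FAST w → w=15. Stack: []
LOAD_FAST_LOAD_FAST w,b → push 15,7. Stack: [15, 7]
COMPARE_OP bool(>=) → 15 vs 7 = True. Stack: [True]
POP_JUMP_IF_FALSE → pop True; no jump. Stack: []
LOAD_FAST_LOAD_FAST a,a → push 22,22. Stack: [22, 22]
BINARY_OP * → 22 * 22 = 484. Stack: [484]
LOAD_FAST a → push 22. Stack: [484, 22]
BINARY_OP * → 484 * 22 = 10648. Stack: [10648]
STORE_FAST t → t=10648. Stack: []
LOAD_FAST_LOAD_FAST a,t → push 22,10648. Stack: [22, 10648]
BINARY_OP % → 22 % 10648 = 22. Stack: [22]
LOAD_FAST w → push 15. Stack: [22, 15]
BINARY_OP - → 22 - 15 = 7. Stack: [7]
STORE_FAST t → t=7. Stack: []
LOAD_FAST w → push 15. Stack: [15]
LOAD_CONST → push 4. Stack: [15, 4]
BINARY_OP + → 15 + 4 = 19. Stack: [19]
LOAD_FAST a → push 22. Stack: [19, 22]
LOAD_CONST → push 3. Stack: [19, 22, 3]
BINARY_OP << → 22 << 3 = 176. Stack: [19, 176]
BINARY_OP * → 19 * 176 = 3344. Stack: [3344]
STORE_FAST n → n=3344. Stack: []
LOAD_FAST n → push 3344. Stack: [3344]
RETURN_VALUE → return 3344.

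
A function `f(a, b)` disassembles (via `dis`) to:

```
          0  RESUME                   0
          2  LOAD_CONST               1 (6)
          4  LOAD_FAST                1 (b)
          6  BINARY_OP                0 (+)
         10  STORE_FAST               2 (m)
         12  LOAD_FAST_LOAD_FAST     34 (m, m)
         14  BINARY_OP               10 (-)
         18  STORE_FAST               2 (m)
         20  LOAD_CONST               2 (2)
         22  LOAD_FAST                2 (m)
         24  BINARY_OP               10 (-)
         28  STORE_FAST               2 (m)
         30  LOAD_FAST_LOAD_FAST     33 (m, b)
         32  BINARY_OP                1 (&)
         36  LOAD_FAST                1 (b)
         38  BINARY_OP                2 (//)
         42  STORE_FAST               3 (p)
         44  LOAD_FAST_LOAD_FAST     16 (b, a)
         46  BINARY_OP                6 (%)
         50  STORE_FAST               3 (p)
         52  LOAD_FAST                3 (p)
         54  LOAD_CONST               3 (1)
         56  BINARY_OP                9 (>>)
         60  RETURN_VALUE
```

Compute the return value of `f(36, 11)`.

5

LOAD_CONST → push 6. Stack: [6]
LOAD_FAST b → push 11. Stack: [6, 11]
BINARY_OP + → 6 + 11 = 17. Stack: [17]
STORE_FAST m → m=17. Stack: []
LOAD_FAST_LOAD_FAST m,m → push 17,17. Stack: [17, 17]
BINARY_OP - → 17 - 17 = 0. Stack: [0]
STORE_FAST m → m=0. Stack: []
LOAD_CONST → push 2. Stack: [2]
LOAD_FAST m → push 0. Stack: [2, 0]
BINARY_OP - → 2 - 0 = 2. Stack: [2]
STORE_FAST m → m=2. Stack: []
LOAD_FAST_LOAD_FAST m,b → push 2,11. Stack: [2, 11]
BINARY_OP & → 2 & 11 = 2. Stack: [2]
LOAD_FAST b → push 11. Stack: [2, 11]
BINARY_OP // → 2 // 11 = 0. Stack: [0]
STORE_FAST p → p=0. Stack: []
LOAD_FAST_LOAD_FAST b,a → push 11,36. Stack: [11, 36]
BINARY_OP % → 11 % 36 = 11. Stack: [11]
STORE_FAST p → p=11. Stack: []
LOAD_FAST p → push 11. Stack: [11]
LOAD_CONST → push 1. Stack: [11, 1]
BINARY_OP >> → 11 >> 1 = 5. Stack: [5]
RETURN_VALUE → return 5.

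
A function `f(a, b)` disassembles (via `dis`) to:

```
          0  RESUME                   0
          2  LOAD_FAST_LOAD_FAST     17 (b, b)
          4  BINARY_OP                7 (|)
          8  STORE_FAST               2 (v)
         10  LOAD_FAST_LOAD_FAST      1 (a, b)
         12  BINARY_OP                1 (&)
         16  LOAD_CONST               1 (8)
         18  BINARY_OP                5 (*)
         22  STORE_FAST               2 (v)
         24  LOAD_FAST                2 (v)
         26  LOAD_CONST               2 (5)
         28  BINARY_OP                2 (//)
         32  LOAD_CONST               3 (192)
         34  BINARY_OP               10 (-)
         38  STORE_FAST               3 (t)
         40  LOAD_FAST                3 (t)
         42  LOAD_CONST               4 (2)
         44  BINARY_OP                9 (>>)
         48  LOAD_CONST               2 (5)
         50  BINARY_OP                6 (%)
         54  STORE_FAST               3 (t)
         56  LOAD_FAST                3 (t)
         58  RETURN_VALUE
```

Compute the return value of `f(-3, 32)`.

4

LOAD_FAST_LOAD_FAST b,b → push 32,32. Stack: [32, 32]
BINARY_OP | → 32 | 32 = 32. Stack: [32]
STORE_FAST v → v=32. Stack: []
LOAD_FAST_LOAD_FAST a,b → push -3,32. Stack: [-3, 32]
BINARY_OP & → -3 & 32 = 32. Stack: [32]
LOAD_CONST → push 8. Stack: [32, 8]
BINARY_OP * → 32 * 8 = 256. Stack: [256]
STORE_FAST v → v=256. Stack: []
LOAD_FAST v → push 256. Stack: [256]
LOAD_CONST → push 5. Stack: [256, 5]
BINARY_OP // → 256 // 5 = 51. Stack: [51]
LOAD_CONST → push 192. Stack: [51, 192]
BINARY_OP - → 51 - 192 = -141. Stack: [-141]
STORE_FAST t → t=-141. Stack: []
LOAD_FAST t → push -141. Stack: [-141]
LOAD_CONST → push 2. Stack: [-141, 2]
BINARY_OP >> → -141 >> 2 = -36. Stack: [-36]
LOAD_CONST → push 5. Stack: [-36, 5]
BINARY_OP % → -36 % 5 = 4. Stack: [4]
STORE_FAST t → t=4. Stack: []
LOAD_FAST t → push 4. Stack: [4]
RETURN_VALUE → return 4.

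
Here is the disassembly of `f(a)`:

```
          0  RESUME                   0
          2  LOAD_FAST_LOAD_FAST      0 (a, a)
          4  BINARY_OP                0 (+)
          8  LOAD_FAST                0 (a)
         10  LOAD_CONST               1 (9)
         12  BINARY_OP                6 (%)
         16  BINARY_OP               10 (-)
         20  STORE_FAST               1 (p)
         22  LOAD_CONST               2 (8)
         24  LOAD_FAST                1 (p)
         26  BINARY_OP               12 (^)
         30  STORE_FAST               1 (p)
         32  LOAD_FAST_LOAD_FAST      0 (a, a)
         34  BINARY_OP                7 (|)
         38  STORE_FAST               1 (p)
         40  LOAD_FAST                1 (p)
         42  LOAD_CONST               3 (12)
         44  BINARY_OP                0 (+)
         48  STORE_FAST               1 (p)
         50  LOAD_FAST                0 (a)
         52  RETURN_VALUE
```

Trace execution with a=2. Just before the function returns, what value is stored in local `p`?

14

LOAD_FAST_LOAD_FAST a,a → push 2,2. Stack: [2, 2]
BINARY_OP + → 2 + 2 = 4. Stack: [4]
LOAD_FAST a → push 2. Stack: [4, 2]
LOAD_CONST → push 9. Stack: [4, 2, 9]
BINARY_OP % → 2 % 9 = 2. Stack: [4, 2]
BINARY_OP - → 4 - 2 = 2. Stack: [2]
STORE_FAST p → p=2. Stack: []
LOAD_CONST → push 8. Stack: [8]
LOAD_FAST p → push 2. Stack: [8, 2]
BINARY_OP ^ → 8 ^ 2 = 10. Stack: [10]
STORE_FAST p → p=10. Stack: []
LOAD_FAST_LOAD_FAST a,a → push 2,2. Stack: [2, 2]
BINARY_OP | → 2 | 2 = 2. Stack: [2]
STORE_FAST p → p=2. Stack: []
LOAD_FAST p → push 2. Stack: [2]
LOAD_CONST → push 12. Stack: [2, 12]
BINARY_OP + → 2 + 12 = 14. Stack: [14]
STORE_FAST p → p=14. Stack: []
LOAD_FAST a → push 2. Stack: [2]
RETURN_VALUE → return 2.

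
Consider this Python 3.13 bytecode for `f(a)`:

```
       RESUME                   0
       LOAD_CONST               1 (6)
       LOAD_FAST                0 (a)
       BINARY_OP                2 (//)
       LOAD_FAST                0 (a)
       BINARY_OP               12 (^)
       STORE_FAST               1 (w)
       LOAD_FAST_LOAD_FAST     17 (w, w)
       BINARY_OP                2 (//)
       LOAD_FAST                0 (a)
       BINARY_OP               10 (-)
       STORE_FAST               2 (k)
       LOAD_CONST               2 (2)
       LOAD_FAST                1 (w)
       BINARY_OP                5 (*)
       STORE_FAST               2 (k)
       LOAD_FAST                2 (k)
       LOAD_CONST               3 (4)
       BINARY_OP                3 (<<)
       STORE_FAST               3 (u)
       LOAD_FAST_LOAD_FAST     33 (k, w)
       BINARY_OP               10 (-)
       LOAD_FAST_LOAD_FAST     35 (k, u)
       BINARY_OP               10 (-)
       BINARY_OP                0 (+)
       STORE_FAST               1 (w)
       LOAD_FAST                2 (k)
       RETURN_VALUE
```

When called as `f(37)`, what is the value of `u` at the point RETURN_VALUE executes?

1184

LOAD_CONST → push 6. Stack: [6]
LOAD_FAST a → push 37. Stack: [6, 37]
BINARY_OP // → 6 // 37 = 0. Stack: [0]
LOAD_FAST a → push 37. Stack: [0, 37]
BINARY_OP ^ → 0 ^ 37 = 37. Stack: [37]
STORE_FAST w → w=37. Stack: []
LOAD_FAST_LOAD_FAST w,w → push 37,37. Stack: [37, 37]
BINARY_OP // → 37 // 37 = 1. Stack: [1]
LOAD_FAST a → push 37. Stack: [1, 37]
BINARY_OP - → 1 - 37 = -36. Stack: [-36]
STORE_FAST k → k=-36. Stack: []
LOAD_CONST → push 2. Stack: [2]
LOAD_FAST w → push 37. Stack: [2, 37]
BINARY_OP * → 2 * 37 = 74. Stack: [74]
STORE_FAST k → k=74. Stack: []
LOAD_FAST k → push 74. Stack: [74]
LOAD_CONST → push 4. Stack: [74, 4]
BINARY_OP << → 74 << 4 = 1184. Stack: [1184]
STORE_FAST u → u=1184. Stack: []
LOAD_FAST_LOAD_FAST k,w → push 74,37. Stack: [74, 37]
BINARY_OP - → 74 - 37 = 37. Stack: [37]
LOAD_FAST_LOAD_FAST k,u → push 74,1184. Stack: [37, 74, 1184]
BINARY_OP - → 74 - 1184 = -1110. Stack: [37, -1110]
BINARY_OP + → 37 + -1110 = -1073. Stack: [-1073]
STORE_FAST w → w=-1073. Stack: []
LOAD_FAST k → push 74. Stack: [74]
RETURN_VALUE → return 74.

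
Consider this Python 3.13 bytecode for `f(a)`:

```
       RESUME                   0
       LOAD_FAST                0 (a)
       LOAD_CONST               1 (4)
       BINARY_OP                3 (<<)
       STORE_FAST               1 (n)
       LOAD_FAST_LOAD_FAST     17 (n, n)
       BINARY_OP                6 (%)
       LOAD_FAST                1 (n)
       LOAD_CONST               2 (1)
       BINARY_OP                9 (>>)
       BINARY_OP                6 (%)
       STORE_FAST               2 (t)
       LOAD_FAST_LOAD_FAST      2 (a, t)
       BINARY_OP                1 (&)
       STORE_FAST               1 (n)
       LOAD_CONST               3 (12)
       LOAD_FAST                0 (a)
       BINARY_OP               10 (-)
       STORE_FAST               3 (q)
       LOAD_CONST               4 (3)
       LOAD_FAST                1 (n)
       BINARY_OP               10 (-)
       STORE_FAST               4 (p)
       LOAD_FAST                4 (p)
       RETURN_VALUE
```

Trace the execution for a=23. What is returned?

3

LOAD_FAST a → push 23. Stack: [23]
LOAD_CONST → push 4. Stack: [23, 4]
BINARY_OP << → 23 << 4 = 368. Stack: [368]
STORE_FAST n → n=368. Stack: []
LOAD_FAST_LOAD_FAST n,n → push 368,368. Stack: [368, 368]
BINARY_OP % → 368 % 368 = 0. Stack: [0]
LOAD_FAST n → push 368. Stack: [0, 368]
LOAD_CONST → push 1. Stack: [0, 368, 1]
BINARY_OP >> → 368 >> 1 = 184. Stack: [0, 184]
BINARY_OP % → 0 % 184 = 0. Stack: [0]
STORE_FAST t → t=0. Stack: []
LOAD_FAST_LOAD_FAST a,t → push 23,0. Stack: [23, 0]
BINARY_OP & → 23 & 0 = 0. Stack: [0]
STORE_FAST n → n=0. Stack: []
LOAD_CONST → push 12. Stack: [12]
LOAD_FAST a → push 23. Stack: [12, 23]
BINARY_OP - → 12 - 23 = -11. Stack: [-11]
STORE_FAST q → q=-11. Stack: []
LOAD_CONST → push 3. Stack: [3]
LOAD_FAST n → push 0. Stack: [3, 0]
BINARY_OP - → 3 - 0 = 3. Stack: [3]
STORE_FAST p → p=3. Stack: []
LOAD_FAST p → push 3. Stack: [3]
RETURN_VALUE → return 3.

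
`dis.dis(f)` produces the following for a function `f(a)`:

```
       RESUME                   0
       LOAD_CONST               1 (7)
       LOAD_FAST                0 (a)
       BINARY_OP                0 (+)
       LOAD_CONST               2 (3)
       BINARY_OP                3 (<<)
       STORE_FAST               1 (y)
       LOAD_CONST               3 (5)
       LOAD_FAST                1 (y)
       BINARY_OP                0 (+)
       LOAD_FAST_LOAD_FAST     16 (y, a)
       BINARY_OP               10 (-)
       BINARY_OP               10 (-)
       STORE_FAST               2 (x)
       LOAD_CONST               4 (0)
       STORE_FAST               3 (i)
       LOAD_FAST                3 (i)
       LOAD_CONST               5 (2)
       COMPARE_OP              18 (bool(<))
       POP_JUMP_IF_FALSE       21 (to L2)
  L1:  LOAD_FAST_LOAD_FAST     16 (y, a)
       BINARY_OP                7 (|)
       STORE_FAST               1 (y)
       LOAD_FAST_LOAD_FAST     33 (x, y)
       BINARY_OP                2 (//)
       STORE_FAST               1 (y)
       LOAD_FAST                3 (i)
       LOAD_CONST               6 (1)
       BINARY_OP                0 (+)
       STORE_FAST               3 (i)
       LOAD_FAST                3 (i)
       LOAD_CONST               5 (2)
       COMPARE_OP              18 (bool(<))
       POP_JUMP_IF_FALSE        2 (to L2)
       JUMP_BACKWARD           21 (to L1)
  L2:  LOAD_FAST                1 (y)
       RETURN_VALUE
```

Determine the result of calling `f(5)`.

2

LOAD_CONST → push 7. Stack: [7]
LOAD_FAST a → push 5. Stack: [7, 5]
BINARY_OP + → 7 + 5 = 12. Stack: [12]
LOAD_CONST → push 3. Stack: [12, 3]
BINARY_OP << → 12 << 3 = 96. Stack: [96]
STORE_FAST y → y=96. Stack: []
LOAD_CONST → push 5. Stack: [5]
LOAD_FAST y → push 96. Stack: [5, 96]
BINARY_OP + → 5 + 96 = 101. Stack: [101]
LOAD_FAST_LOAD_FAST y,a → push 96,5. Stack: [101, 96, 5]
BINARY_OP - → 96 - 5 = 91. Stack: [101, 91]
BINARY_OP - → 101 - 91 = 10. Stack: [10]
STORE_FAST x → x=10. Stack: []
LOAD_CONST → push 0. Stack: [0]
STORE_FAST i → i=0. Stack: []
LOAD_FAST i → push 0. Stack: [0]
LOAD_CONST → push 2. Stack: [0, 2]
COMPARE_OP bool(<) → 0 vs 2 = True. Stack: [True]
POP_JUMP_IF_FALSE → pop True; no jump. Stack: []
LOAD_FAST_LOAD_FAST y,a → push 96,5. Stack: [96, 5]
BINARY_OP | → 96 | 5 = 101. Stack: [101]
STORE_FAST y → y=101. Stack: []
LOAD_FAST_LOAD_FAST x,y → push 10,101. Stack: [10, 101]
BINARY_OP // → 10 // 101 = 0. Stack: [0]
STORE_FAST y → y=0. Stack: []
LOAD_FAST i → push 0. Stack: [0]
LOAD_CONST → push 1. Stack: [0, 1]
BINARY_OP + → 0 + 1 = 1. Stack: [1]
STORE_FAST i → i=1. Stack: []
LOAD_FAST i → push 1. Stack: [1]
LOAD_CONST → push 2. Stack: [1, 2]
COMPARE_OP bool(<) → 1 vs 2 = True. Stack: [True]
POP_JUMP_IF_FALSE → pop True; no jump. Stack: []
LOAD_FAST_LOAD_FAST y,a → push 0,5. Stack: [0, 5]
BINARY_OP | → 0 | 5 = 5. Stack: [5]
STORE_FAST y → y=5. Stack: []
LOAD_FAST_LOAD_FAST x,y → push 10,5. Stack: [10, 5]
BINARY_OP // → 10 // 5 = 2. Stack: [2]
STORE_FAST y → y=2. Stack: []
LOAD_FAST i → push 1. Stack: [1]
LOAD_CONST → push 1. Stack: [1, 1]
BINARY_OP + → 1 + 1 = 2. Stack: [2]
STORE_FAST i → i=2. Stack: []
LOAD_FAST i → push 2. Stack: [2]
LOAD_CONST → push 2. Stack: [2, 2]
COMPARE_OP bool(<) → 2 vs 2 = False. Stack: [False]
POP_JUMP_IF_FALSE → pop False; jump. Stack: []
LOAD_FAST y → push 2. Stack: [2]
RETURN_VALUE → return 2.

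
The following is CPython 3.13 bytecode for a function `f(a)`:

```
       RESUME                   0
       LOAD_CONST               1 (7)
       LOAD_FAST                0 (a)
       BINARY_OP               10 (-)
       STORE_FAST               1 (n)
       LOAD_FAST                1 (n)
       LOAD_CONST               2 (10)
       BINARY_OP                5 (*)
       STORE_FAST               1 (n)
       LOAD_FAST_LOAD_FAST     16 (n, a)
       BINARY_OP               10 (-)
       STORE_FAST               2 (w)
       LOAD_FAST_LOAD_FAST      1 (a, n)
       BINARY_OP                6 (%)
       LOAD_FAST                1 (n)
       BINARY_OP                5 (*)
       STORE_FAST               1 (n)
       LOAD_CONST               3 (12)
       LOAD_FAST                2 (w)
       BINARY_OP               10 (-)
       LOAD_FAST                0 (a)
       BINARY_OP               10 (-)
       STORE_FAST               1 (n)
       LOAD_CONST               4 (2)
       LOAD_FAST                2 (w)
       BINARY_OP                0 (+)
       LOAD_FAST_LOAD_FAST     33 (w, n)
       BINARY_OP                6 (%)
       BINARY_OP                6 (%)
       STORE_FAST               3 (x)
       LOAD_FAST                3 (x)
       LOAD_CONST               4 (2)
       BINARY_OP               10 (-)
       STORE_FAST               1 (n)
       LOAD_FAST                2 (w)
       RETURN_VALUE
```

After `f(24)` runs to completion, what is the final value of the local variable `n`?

146

LOAD_CONST → push 7. Stack: [7]
LOAD_FAST a → push 24. Stack: [7, 24]
BINARY_OP - → 7 - 24 = -17. Stack: [-17]
STORE_FAST n → n=-17. Stack: []
LOAD_FAST n → push -17. Stack: [-17]
LOAD_CONST → push 10. Stack: [-17, 10]
BINARY_OP * → -17 * 10 = -170. Stack: [-170]
STORE_FAST n → n=-170. Stack: []
LOAD_FAST_LOAD_FAST n,a → push -170,24. Stack: [-170, 24]
BINARY_OP - → -170 - 24 = -194. Stack: [-194]
STORE_FAST w → w=-194. Stack: []
LOAD_FAST_LOAD_FAST a,n → push 24,-170. Stack: [24, -170]
BINARY_OP % → 24 % -170 = -146. Stack: [-146]
LOAD_FAST n → push -170. Stack: [-146, -170]
BINARY_OP * → -146 * -170 = 24820. Stack: [24820]
STORE_FAST n → n=24820. Stack: []
LOAD_CONST → push 12. Stack: [12]
LOAD_FAST w → push -194. Stack: [12, -194]
BINARY_OP - → 12 - -194 = 206. Stack: [206]
LOAD_FAST a → push 24. Stack: [206, 24]
BINARY_OP - → 206 - 24 = 182. Stack: [182]
STORE_FAST n → n=182. Stack: []
LOAD_CONST → push 2. Stack: [2]
LOAD_FAST w → push -194. Stack: [2, -194]
BINARY_OP + → 2 + -194 = -192. Stack: [-192]
LOAD_FAST_LOAD_FAST w,n → push -194,182. Stack: [-192, -194, 182]
BINARY_OP % → -194 % 182 = 170. Stack: [-192, 170]
BINARY_OP % → -192 % 170 = 148. Stack: [148]
STORE_FAST x → x=148. Stack: []
LOAD_FAST x → push 148. Stack: [148]
LOAD_CONST → push 2. Stack: [148, 2]
BINARY_OP - → 148 - 2 = 146. Stack: [146]
STORE_FAST n → n=146. Stack: []
LOAD_FAST w → push -194. Stack: [-194]
RETURN_VALUE → return -194.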